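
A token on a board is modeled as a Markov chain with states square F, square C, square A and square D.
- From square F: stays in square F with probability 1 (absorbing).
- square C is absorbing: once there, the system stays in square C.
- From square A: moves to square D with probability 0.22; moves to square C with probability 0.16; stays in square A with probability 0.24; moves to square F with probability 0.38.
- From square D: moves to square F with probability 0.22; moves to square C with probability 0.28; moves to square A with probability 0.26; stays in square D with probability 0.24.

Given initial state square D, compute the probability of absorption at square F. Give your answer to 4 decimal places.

0.5111

Let h(s) be the probability of absorption at square F starting from transient state s. Then h(square F) = 1 and h(square C) = 0. By first-step analysis:
h(square A) = 0.38·1 + 0.16·0 + 0.24·h(square A) + 0.22·h(square D)
h(square D) = 0.22·1 + 0.28·0 + 0.26·h(square A) + 0.24·h(square D)
Solving: h(square A) = 0.6480, h(square D) = 0.5111.
Starting from square D, the probability is 0.5111.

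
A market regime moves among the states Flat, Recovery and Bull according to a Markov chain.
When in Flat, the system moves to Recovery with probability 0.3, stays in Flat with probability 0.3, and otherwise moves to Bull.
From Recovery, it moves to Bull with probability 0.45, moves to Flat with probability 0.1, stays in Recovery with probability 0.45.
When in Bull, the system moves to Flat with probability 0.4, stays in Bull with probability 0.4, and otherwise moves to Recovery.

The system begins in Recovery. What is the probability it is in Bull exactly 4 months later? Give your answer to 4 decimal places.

Propagate the distribution vector 4 months from Recovery.
After 0 months: (0.0000, 1.0000, 0.0000)
After 1 month: (0.1000, 0.4500, 0.4500)
After 2 months: (0.2550, 0.3225, 0.4225)
After 3 months: (0.2778, 0.3061, 0.4161)
After 4 months: (0.2804, 0.3043, 0.4153)
P(in Bull after 4 months) = 0.4153

0.4153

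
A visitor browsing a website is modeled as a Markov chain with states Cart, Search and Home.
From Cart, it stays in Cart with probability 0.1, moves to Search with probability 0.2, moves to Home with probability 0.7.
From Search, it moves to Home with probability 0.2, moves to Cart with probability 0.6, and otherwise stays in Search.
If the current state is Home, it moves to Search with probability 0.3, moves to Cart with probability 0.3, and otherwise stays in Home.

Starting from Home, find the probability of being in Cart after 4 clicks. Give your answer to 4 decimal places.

0.3117

Propagate the distribution vector 4 clicks from Home.
After 0 clicks: (0.0000, 0.0000, 1.0000)
After 1 click: (0.3000, 0.3000, 0.4000)
After 2 clicks: (0.3300, 0.2400, 0.4300)
After 3 clicks: (0.3060, 0.2430, 0.4510)
After 4 clicks: (0.3117, 0.2451, 0.4432)
P(in Cart after 4 clicks) = 0.3117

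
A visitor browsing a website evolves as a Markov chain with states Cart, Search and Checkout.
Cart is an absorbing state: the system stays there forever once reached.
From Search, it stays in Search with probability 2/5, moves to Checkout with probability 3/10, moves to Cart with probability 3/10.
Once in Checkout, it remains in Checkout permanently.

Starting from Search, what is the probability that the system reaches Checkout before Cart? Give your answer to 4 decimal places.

0.5000

Let h(s) be the probability of absorption at Checkout starting from transient state s. Then h(Checkout) = 1 and h(Cart) = 0. By first-step analysis:
h(Search) = 0.3·0 + 0.4·h(Search) + 0.3·1
Solving: h(Search) = 0.5000.
Starting from Search, the probability is 0.5000.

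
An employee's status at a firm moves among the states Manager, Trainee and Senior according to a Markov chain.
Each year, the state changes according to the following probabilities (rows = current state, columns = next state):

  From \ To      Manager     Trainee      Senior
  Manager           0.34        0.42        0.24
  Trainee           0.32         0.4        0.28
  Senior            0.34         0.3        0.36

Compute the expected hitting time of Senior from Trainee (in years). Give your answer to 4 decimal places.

3.7462

Let t(s) be the expected number of years to first reach Senior from state s, with t(Senior) = 0. Conditioning on the first year:
t(Manager) = 1 + 0.34·t(Manager) + 0.42·t(Trainee)
t(Trainee) = 1 + 0.32·t(Manager) + 0.4·t(Trainee)
Solving: t(Manager) = 3.8991, t(Trainee) = 3.7462.
Expected years from Trainee to Senior: 3.7462.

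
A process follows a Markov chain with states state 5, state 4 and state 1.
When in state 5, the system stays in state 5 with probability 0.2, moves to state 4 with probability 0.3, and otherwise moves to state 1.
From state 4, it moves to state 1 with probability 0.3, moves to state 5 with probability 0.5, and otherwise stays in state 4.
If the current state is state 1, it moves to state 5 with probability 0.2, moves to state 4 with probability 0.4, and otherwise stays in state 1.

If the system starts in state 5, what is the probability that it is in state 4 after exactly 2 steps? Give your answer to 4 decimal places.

Sum over the intermediate state after 1 step:
P = P(state 5→state 5)·P(state 5→state 4) + P(state 5→state 4)·P(state 4→state 4) + P(state 5→state 1)·P(state 1→state 4)
  = 0.2×0.3 + 0.3×0.2 + 0.5×0.4
  = 0.0600 + 0.0600 + 0.2000 = 0.3200

0.3200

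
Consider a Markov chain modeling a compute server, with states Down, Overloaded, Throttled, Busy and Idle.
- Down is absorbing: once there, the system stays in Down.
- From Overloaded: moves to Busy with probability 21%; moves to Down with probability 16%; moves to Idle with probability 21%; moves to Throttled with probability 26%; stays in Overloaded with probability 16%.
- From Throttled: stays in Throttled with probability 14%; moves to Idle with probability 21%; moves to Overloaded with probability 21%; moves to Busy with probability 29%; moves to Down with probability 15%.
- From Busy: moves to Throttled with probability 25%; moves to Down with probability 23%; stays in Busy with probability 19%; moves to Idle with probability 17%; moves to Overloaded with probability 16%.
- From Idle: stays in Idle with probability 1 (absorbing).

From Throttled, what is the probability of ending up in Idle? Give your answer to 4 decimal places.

0.5378

Let h(s) be the probability of absorption at Idle starting from transient state s. Then h(Idle) = 1 and h(Down) = 0. By first-step analysis:
h(Overloaded) = 0.16·0 + 0.16·h(Overloaded) + 0.26·h(Throttled) + 0.21·h(Busy) + 0.21·1
h(Throttled) = 0.15·0 + 0.21·h(Overloaded) + 0.14·h(Throttled) + 0.29·h(Busy) + 0.21·1
h(Busy) = 0.23·0 + 0.16·h(Overloaded) + 0.25·h(Throttled) + 0.19·h(Busy) + 0.17·1
Solving: h(Overloaded) = 0.5369, h(Throttled) = 0.5378, h(Busy) = 0.4819.
Starting from Throttled, the probability is 0.5378.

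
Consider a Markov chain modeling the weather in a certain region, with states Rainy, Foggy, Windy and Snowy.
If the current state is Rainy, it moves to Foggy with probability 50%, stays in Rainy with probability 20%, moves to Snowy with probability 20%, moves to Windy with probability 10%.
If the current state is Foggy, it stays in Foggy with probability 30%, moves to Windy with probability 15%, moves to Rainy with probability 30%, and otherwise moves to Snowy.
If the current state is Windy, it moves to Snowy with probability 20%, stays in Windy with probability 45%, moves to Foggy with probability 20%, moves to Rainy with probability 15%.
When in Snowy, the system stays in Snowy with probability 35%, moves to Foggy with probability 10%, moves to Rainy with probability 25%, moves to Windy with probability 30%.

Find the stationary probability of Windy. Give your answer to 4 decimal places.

Let the stationary distribution be π with π = πP and π_1 + π_2 + π_3 + π_4 = 1.
π_1 = 0.2·π_1 + 0.3·π_2 + 0.15·π_3 + 0.25·π_4
π_2 = 0.5·π_1 + 0.3·π_2 + 0.2·π_3 + 0.1·π_4
π_3 = 0.1·π_1 + 0.15·π_2 + 0.45·π_3 + 0.3·π_4
Solving with the normalization constraint gives π = (0.2270, 0.2700, 0.2519, 0.2512).
So the stationary probability of Windy is 0.2519.

0.2519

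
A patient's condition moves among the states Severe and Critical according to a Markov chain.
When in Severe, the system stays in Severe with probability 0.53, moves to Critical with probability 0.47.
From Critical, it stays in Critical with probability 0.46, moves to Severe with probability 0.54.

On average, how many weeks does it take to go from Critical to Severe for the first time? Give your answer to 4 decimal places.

1.8519

Let t(s) be the expected number of weeks to first reach Severe from state s, with t(Severe) = 0. Conditioning on the first week:
t(Critical) = 1 + 0.46·t(Critical)
Solving: t(Critical) = 1.8519.
Expected weeks from Critical to Severe: 1.8519.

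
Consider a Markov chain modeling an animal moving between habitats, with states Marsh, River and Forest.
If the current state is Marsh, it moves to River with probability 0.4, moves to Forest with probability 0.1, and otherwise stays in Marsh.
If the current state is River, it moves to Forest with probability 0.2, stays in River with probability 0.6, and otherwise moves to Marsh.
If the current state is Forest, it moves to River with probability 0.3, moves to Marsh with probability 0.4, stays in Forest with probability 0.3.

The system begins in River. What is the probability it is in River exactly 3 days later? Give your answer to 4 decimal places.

0.4800

Propagate the distribution vector 3 days from River.
After 0 days: (0.0000, 1.0000, 0.0000)
After 1 day: (0.2000, 0.6000, 0.2000)
After 2 days: (0.3000, 0.5000, 0.2000)
After 3 days: (0.3300, 0.4800, 0.1900)
P(in River after 3 days) = 0.4800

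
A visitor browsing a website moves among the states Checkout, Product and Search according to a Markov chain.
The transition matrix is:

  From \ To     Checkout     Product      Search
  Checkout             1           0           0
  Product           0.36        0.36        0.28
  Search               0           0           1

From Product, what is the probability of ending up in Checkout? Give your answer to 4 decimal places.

Let h(s) be the probability of absorption at Checkout starting from transient state s. Then h(Checkout) = 1 and h(Search) = 0. By first-step analysis:
h(Product) = 0.36·1 + 0.36·h(Product) + 0.28·0
Solving: h(Product) = 0.5625.
Starting from Product, the probability is 0.5625.

0.5625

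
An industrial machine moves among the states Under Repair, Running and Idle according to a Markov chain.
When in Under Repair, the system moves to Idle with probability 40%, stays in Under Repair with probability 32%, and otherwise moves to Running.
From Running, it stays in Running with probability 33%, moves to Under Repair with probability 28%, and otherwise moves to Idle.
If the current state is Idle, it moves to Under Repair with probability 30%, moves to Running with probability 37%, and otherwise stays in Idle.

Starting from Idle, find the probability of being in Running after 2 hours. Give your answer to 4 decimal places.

Sum over the intermediate state after 1 hour:
P = P(Idle→Under Repair)·P(Under Repair→Running) + P(Idle→Running)·P(Running→Running) + P(Idle→Idle)·P(Idle→Running)
  = 0.3×0.28 + 0.37×0.33 + 0.33×0.37
  = 0.0840 + 0.1221 + 0.1221 = 0.3282

0.3282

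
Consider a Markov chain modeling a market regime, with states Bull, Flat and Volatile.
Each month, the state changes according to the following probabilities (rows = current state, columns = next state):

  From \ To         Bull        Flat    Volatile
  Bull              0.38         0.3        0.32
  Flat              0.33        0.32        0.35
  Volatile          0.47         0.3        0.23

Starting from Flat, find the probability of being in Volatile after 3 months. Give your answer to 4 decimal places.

0.3024

Propagate the distribution vector 3 months from Flat.
After 0 months: (0.0000, 1.0000, 0.0000)
After 1 month: (0.3300, 0.3200, 0.3500)
After 2 months: (0.3955, 0.3064, 0.2981)
After 3 months: (0.3915, 0.3061, 0.3024)
P(in Volatile after 3 months) = 0.3024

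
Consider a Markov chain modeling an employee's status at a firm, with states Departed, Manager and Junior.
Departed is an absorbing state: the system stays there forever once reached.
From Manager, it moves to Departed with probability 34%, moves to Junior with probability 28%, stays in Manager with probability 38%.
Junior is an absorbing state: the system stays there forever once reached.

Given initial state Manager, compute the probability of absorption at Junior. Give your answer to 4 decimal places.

0.4516

Let h(s) be the probability of absorption at Junior starting from transient state s. Then h(Junior) = 1 and h(Departed) = 0. By first-step analysis:
h(Manager) = 0.34·0 + 0.38·h(Manager) + 0.28·1
Solving: h(Manager) = 0.4516.
Starting from Manager, the probability is 0.4516.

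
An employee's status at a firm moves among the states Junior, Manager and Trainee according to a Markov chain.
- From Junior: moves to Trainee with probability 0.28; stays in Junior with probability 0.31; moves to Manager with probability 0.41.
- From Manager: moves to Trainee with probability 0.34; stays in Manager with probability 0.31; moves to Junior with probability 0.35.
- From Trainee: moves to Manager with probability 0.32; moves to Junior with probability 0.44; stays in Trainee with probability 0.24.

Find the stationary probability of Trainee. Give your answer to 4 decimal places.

0.2894

Let the stationary distribution be π with π = πP and π_1 + π_2 + π_3 = 1.
π_1 = 0.31·π_1 + 0.35·π_2 + 0.44·π_3
π_2 = 0.41·π_1 + 0.31·π_2 + 0.32·π_3
Solving with the normalization constraint gives π = (0.3616, 0.3491, 0.2894).
So the stationary probability of Trainee is 0.2894.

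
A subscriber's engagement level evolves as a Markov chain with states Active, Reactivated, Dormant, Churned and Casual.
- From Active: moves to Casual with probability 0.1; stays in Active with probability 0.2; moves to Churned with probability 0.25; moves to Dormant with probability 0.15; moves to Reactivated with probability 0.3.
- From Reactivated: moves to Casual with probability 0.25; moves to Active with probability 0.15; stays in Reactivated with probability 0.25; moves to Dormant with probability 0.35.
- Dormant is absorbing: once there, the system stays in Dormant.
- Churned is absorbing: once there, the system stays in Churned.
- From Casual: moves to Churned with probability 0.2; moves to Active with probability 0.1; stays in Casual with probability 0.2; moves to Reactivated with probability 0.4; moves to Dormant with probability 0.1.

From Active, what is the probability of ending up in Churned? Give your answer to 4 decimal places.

0.4519

Let h(s) be the probability of absorption at Churned starting from transient state s. Then h(Churned) = 1 and h(Dormant) = 0. By first-step analysis:
h(Active) = 0.2·h(Active) + 0.3·h(Reactivated) + 0.15·0 + 0.25·1 + 0.1·h(Casual)
h(Reactivated) = 0.15·h(Active) + 0.25·h(Reactivated) + 0.35·0 + 0.25·h(Casual)
h(Casual) = 0.1·h(Active) + 0.4·h(Reactivated) + 0.1·0 + 0.2·1 + 0.2·h(Casual)
Solving: h(Active) = 0.4519, h(Reactivated) = 0.2310, h(Casual) = 0.4220.
Starting from Active, the probability is 0.4519.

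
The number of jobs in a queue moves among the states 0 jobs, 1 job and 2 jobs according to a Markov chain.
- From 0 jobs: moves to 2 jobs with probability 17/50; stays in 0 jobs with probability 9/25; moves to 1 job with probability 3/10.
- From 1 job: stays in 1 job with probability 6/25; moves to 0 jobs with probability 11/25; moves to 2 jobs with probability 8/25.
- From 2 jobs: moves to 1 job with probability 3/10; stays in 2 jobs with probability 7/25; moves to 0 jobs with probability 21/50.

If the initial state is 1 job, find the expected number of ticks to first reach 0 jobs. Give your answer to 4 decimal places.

Let t(s) be the expected number of ticks to first reach 0 jobs from state s, with t(0 jobs) = 0. Conditioning on the first tick:
t(1 job) = 1 + 0.24·t(1 job) + 0.32·t(2 jobs)
t(2 jobs) = 1 + 0.3·t(1 job) + 0.28·t(2 jobs)
Solving: t(1 job) = 2.3050, t(2 jobs) = 2.3493.
Expected ticks from 1 job to 0 jobs: 2.3050.

2.3050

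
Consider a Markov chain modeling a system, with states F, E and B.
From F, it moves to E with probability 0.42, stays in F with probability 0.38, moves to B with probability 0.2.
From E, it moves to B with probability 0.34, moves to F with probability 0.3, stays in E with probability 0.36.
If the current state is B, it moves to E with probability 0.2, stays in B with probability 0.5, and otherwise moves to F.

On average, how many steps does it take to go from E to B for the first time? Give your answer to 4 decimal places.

Let t(s) be the expected number of steps to first reach B from state s, with t(B) = 0. Conditioning on the first step:
t(F) = 1 + 0.38·t(F) + 0.42·t(E)
t(E) = 1 + 0.3·t(F) + 0.36·t(E)
Solving: t(F) = 3.9143, t(E) = 3.3973.
Expected steps from E to B: 3.3973.

3.3973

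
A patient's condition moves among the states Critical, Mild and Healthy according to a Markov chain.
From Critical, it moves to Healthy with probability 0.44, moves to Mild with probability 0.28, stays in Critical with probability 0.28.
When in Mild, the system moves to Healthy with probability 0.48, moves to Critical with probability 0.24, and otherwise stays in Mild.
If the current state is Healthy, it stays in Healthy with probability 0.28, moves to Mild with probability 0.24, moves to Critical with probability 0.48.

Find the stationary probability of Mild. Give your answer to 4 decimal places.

0.2645

Let the stationary distribution be π with π = πP and π_1 + π_2 + π_3 = 1.
π_1 = 0.28·π_1 + 0.24·π_2 + 0.48·π_3
π_2 = 0.28·π_1 + 0.28·π_2 + 0.24·π_3
Solving with the normalization constraint gives π = (0.3471, 0.2645, 0.3884).
So the stationary probability of Mild is 0.2645.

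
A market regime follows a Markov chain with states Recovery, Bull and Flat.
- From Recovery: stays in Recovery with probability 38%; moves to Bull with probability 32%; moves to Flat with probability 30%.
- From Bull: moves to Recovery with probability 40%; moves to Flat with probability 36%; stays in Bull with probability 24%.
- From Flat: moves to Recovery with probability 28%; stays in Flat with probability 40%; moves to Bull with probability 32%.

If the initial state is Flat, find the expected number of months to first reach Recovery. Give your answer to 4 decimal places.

3.1690

Let t(s) be the expected number of months to first reach Recovery from state s, with t(Recovery) = 0. Conditioning on the first month:
t(Bull) = 1 + 0.24·t(Bull) + 0.36·t(Flat)
t(Flat) = 1 + 0.32·t(Bull) + 0.4·t(Flat)
Solving: t(Bull) = 2.8169, t(Flat) = 3.1690.
Expected months from Flat to Recovery: 3.1690.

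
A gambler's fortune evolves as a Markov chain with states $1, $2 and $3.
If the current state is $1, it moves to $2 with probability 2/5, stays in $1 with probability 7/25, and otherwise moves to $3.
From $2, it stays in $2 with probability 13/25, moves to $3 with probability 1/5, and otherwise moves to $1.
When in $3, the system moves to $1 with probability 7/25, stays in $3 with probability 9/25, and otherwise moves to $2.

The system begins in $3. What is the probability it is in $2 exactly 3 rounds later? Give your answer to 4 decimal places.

0.4398

Propagate the distribution vector 3 rounds from $3.
After 0 rounds: (0.0000, 0.0000, 1.0000)
After 1 round: (0.2800, 0.3600, 0.3600)
After 2 rounds: (0.2800, 0.4288, 0.2912)
After 3 rounds: (0.2800, 0.4398, 0.2802)
P(in $2 after 3 rounds) = 0.4398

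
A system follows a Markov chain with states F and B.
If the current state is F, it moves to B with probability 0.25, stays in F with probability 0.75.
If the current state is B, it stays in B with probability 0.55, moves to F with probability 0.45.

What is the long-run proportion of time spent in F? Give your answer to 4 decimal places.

0.6429

Let the stationary distribution be π with π = πP and π_1 + π_2 = 1.
π_1 = 0.75·π_1 + 0.45·π_2
Solving with the normalization constraint gives π = (0.6429, 0.3571).
So the stationary probability of F is 0.6429.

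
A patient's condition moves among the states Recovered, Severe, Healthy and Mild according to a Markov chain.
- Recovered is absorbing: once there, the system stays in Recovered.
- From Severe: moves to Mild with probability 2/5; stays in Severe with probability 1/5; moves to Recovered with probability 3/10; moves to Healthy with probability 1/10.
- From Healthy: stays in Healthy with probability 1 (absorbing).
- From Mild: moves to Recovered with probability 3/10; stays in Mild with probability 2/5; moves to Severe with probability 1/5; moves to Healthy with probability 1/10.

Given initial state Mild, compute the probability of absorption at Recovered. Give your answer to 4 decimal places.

0.7500

Let h(s) be the probability of absorption at Recovered starting from transient state s. Then h(Recovered) = 1 and h(Healthy) = 0. By first-step analysis:
h(Severe) = 0.3·1 + 0.2·h(Severe) + 0.1·0 + 0.4·h(Mild)
h(Mild) = 0.3·1 + 0.2·h(Severe) + 0.1·0 + 0.4·h(Mild)
Solving: h(Severe) = 0.7500, h(Mild) = 0.7500.
Starting from Mild, the probability is 0.7500.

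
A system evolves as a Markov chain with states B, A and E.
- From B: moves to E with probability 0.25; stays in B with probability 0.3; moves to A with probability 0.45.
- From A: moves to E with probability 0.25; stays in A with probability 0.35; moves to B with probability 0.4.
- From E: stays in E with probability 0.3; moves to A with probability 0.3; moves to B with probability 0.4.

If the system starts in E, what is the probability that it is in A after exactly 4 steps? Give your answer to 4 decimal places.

0.3732

Propagate the distribution vector 4 steps from E.
After 0 steps: (0.0000, 0.0000, 1.0000)
After 1 step: (0.4000, 0.3000, 0.3000)
After 2 steps: (0.3600, 0.3750, 0.2650)
After 3 steps: (0.3640, 0.3728, 0.2633)
After 4 steps: (0.3636, 0.3732, 0.2632)
P(in A after 4 steps) = 0.3732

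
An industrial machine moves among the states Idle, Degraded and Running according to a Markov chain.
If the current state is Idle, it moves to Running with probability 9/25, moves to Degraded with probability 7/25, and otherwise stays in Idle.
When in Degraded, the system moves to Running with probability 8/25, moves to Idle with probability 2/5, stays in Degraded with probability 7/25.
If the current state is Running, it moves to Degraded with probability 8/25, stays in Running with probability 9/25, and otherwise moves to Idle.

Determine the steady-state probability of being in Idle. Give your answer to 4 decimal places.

Let the stationary distribution be π with π = πP and π_1 + π_2 + π_3 = 1.
π_1 = 0.36·π_1 + 0.4·π_2 + 0.32·π_3
π_2 = 0.28·π_1 + 0.28·π_2 + 0.32·π_3
Solving with the normalization constraint gives π = (0.3578, 0.2939, 0.3482).
So the stationary probability of Idle is 0.3578.

0.3578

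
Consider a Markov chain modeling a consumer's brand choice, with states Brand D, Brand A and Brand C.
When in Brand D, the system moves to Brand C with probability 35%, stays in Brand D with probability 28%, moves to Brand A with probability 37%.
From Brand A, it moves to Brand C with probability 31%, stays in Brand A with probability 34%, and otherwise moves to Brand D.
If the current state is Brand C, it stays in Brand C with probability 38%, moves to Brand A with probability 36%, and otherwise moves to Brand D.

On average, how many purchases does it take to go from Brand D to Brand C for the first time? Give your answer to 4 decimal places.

Let t(s) be the expected number of purchases to first reach Brand C from state s, with t(Brand C) = 0. Conditioning on the first purchase:
t(Brand D) = 1 + 0.28·t(Brand D) + 0.37·t(Brand A)
t(Brand A) = 1 + 0.35·t(Brand D) + 0.34·t(Brand A)
Solving: t(Brand D) = 2.9795, t(Brand A) = 3.0952.
Expected purchases from Brand D to Brand C: 2.9795.

2.9795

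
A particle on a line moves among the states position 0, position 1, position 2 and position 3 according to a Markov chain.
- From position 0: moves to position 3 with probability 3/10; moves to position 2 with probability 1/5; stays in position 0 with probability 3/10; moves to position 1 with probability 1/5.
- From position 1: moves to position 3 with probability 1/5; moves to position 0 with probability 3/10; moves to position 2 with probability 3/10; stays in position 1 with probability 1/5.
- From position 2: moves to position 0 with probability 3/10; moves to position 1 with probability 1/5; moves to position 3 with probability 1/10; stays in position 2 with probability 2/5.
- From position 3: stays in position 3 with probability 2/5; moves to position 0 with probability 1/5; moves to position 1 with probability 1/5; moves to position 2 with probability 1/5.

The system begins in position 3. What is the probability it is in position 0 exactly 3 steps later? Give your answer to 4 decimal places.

Propagate the distribution vector 3 steps from position 3.
After 0 steps: (0.0000, 0.0000, 0.0000, 1.0000)
After 1 step: (0.2000, 0.2000, 0.2000, 0.4000)
After 2 steps: (0.2600, 0.2000, 0.2600, 0.2800)
After 3 steps: (0.2720, 0.2000, 0.2720, 0.2560)
P(in position 0 after 3 steps) = 0.2720

0.2720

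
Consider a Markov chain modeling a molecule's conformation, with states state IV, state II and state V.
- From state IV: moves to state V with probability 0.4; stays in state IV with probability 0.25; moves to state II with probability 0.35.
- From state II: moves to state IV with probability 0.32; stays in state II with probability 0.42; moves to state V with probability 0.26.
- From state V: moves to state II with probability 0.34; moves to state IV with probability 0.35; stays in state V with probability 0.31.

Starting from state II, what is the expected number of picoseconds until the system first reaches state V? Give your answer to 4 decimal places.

3.3127

Let t(s) be the expected number of picoseconds to first reach state V from state s, with t(state V) = 0. Conditioning on the first picosecond:
t(state IV) = 1 + 0.25·t(state IV) + 0.35·t(state II)
t(state II) = 1 + 0.32·t(state IV) + 0.42·t(state II)
Solving: t(state IV) = 2.8793, t(state II) = 3.3127.
Expected picoseconds from state II to state V: 3.3127.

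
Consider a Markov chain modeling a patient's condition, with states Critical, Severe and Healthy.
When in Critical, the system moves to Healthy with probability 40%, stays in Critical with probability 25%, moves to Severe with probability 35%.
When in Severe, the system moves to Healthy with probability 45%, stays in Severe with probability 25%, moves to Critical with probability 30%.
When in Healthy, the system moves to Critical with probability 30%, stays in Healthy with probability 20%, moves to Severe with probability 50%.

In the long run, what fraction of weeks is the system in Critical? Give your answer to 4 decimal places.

Let the stationary distribution be π with π = πP and π_1 + π_2 + π_3 = 1.
π_1 = 0.25·π_1 + 0.3·π_2 + 0.3·π_3
π_2 = 0.35·π_1 + 0.25·π_2 + 0.5·π_3
Solving with the normalization constraint gives π = (0.2857, 0.3657, 0.3486).
So the stationary probability of Critical is 0.2857.

0.2857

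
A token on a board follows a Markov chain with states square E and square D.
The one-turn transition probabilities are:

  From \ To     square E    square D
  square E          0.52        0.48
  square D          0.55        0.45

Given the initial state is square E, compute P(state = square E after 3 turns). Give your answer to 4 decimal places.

0.5340

Propagate the distribution vector 3 turns from square E.
After 0 turns: (1.0000, 0.0000)
After 1 turn: (0.5200, 0.4800)
After 2 turns: (0.5344, 0.4656)
After 3 turns: (0.5340, 0.4660)
P(in square E after 3 turns) = 0.5340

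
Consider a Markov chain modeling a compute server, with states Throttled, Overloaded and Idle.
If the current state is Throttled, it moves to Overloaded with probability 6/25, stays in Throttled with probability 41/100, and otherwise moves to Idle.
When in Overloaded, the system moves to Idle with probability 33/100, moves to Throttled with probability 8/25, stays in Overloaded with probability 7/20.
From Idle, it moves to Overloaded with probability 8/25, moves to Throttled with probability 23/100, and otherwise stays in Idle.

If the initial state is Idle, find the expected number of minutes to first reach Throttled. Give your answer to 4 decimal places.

3.8507

Let t(s) be the expected number of minutes to first reach Throttled from state s, with t(Throttled) = 0. Conditioning on the first minute:
t(Overloaded) = 1 + 0.35·t(Overloaded) + 0.33·t(Idle)
t(Idle) = 1 + 0.32·t(Overloaded) + 0.45·t(Idle)
Solving: t(Overloaded) = 3.4934, t(Idle) = 3.8507.
Expected minutes from Idle to Throttled: 3.8507.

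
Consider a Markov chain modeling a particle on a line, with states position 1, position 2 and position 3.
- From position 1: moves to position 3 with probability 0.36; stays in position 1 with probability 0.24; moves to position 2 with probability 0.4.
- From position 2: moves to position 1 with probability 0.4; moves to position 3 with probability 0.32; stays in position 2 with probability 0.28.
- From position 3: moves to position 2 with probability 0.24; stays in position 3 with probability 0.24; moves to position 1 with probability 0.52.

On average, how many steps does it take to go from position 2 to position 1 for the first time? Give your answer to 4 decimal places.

2.2959

Let t(s) be the expected number of steps to first reach position 1 from state s, with t(position 1) = 0. Conditioning on the first step:
t(position 2) = 1 + 0.28·t(position 2) + 0.32·t(position 3)
t(position 3) = 1 + 0.24·t(position 2) + 0.24·t(position 3)
Solving: t(position 2) = 2.2959, t(position 3) = 2.0408.
Expected steps from position 2 to position 1: 2.2959.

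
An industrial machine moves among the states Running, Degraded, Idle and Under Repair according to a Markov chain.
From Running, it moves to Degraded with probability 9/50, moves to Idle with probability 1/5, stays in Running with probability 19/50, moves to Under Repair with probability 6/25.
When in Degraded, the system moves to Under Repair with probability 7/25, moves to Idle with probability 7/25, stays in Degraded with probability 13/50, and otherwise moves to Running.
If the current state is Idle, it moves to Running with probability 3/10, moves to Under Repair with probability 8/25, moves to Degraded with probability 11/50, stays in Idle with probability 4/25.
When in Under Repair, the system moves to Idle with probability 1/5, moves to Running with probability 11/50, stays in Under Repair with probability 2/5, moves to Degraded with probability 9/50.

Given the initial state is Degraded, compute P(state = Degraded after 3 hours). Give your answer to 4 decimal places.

0.2053

Propagate the distribution vector 3 hours from Degraded.
After 0 hours: (0.0000, 1.0000, 0.0000, 0.0000)
After 1 hour: (0.1800, 0.2600, 0.2800, 0.2800)
After 2 hours: (0.2608, 0.2120, 0.2096, 0.3176)
After 3 hours: (0.2700, 0.2053, 0.2086, 0.3161)
P(in Degraded after 3 hours) = 0.2053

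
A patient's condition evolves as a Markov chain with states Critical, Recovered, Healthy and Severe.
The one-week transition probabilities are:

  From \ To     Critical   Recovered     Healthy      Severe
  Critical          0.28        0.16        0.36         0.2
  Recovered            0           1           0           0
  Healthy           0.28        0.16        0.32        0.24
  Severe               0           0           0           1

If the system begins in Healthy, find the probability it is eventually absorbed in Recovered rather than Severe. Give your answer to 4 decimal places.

0.4115

Let h(s) be the probability of absorption at Recovered starting from transient state s. Then h(Recovered) = 1 and h(Severe) = 0. By first-step analysis:
h(Critical) = 0.28·h(Critical) + 0.16·1 + 0.36·h(Healthy) + 0.2·0
h(Healthy) = 0.28·h(Critical) + 0.16·1 + 0.32·h(Healthy) + 0.24·0
Solving: h(Critical) = 0.4280, h(Healthy) = 0.4115.
Starting from Healthy, the probability is 0.4115.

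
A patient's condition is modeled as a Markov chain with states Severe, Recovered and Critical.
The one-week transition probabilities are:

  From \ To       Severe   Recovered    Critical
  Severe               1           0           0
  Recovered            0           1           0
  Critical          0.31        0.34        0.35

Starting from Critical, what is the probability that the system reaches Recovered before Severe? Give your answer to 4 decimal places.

Let h(s) be the probability of absorption at Recovered starting from transient state s. Then h(Recovered) = 1 and h(Severe) = 0. By first-step analysis:
h(Critical) = 0.31·0 + 0.34·1 + 0.35·h(Critical)
Solving: h(Critical) = 0.5231.
Starting from Critical, the probability is 0.5231.

0.5231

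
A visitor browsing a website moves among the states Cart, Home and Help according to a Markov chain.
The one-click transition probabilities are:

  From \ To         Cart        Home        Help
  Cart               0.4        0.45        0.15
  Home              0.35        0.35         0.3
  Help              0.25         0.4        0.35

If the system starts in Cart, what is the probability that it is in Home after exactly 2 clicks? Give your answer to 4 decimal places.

Sum over the intermediate state after 1 click:
P = P(Cart→Cart)·P(Cart→Home) + P(Cart→Home)·P(Home→Home) + P(Cart→Help)·P(Help→Home)
  = 0.4×0.45 + 0.45×0.35 + 0.15×0.4
  = 0.1800 + 0.1575 + 0.0600 = 0.3975

0.3975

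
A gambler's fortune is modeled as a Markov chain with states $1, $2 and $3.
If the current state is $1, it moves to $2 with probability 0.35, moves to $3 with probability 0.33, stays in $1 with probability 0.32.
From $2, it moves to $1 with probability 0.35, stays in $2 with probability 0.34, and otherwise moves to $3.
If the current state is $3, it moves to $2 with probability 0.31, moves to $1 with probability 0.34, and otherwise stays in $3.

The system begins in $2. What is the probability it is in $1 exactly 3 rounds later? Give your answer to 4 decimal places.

0.3366

Propagate the distribution vector 3 rounds from $2.
After 0 rounds: (0.0000, 1.0000, 0.0000)
After 1 round: (0.3500, 0.3400, 0.3100)
After 2 rounds: (0.3364, 0.3342, 0.3294)
After 3 rounds: (0.3366, 0.3335, 0.3299)
P(in $1 after 3 rounds) = 0.3366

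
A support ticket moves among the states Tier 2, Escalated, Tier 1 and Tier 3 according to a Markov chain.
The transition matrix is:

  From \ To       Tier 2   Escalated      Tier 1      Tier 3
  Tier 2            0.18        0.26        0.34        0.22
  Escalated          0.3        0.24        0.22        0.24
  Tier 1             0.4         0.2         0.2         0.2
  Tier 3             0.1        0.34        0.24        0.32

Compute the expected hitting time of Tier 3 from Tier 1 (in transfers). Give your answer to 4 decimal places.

Let t(s) be the expected number of transfers to first reach Tier 3 from state s, with t(Tier 3) = 0. Conditioning on the first transfer:
t(Tier 2) = 1 + 0.18·t(Tier 2) + 0.26·t(Escalated) + 0.34·t(Tier 1)
t(Escalated) = 1 + 0.3·t(Tier 2) + 0.24·t(Escalated) + 0.22·t(Tier 1)
t(Tier 1) = 1 + 0.4·t(Tier 2) + 0.2·t(Escalated) + 0.2·t(Tier 1)
Solving: t(Tier 2) = 4.5597, t(Escalated) = 4.4602, t(Tier 1) = 4.6449.
Expected transfers from Tier 1 to Tier 3: 4.6449.

4.6449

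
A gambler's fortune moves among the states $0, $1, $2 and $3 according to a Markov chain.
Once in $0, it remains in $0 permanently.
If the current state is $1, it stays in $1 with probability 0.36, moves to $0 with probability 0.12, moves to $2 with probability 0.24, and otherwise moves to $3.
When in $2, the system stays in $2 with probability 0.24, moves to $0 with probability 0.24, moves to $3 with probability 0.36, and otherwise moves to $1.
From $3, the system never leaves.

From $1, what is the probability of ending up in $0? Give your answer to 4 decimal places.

0.3321

Let h(s) be the probability of absorption at $0 starting from transient state s. Then h($0) = 1 and h($3) = 0. By first-step analysis:
h($1) = 0.12·1 + 0.36·h($1) + 0.24·h($2) + 0.28·0
h($2) = 0.24·1 + 0.16·h($1) + 0.24·h($2) + 0.36·0
Solving: h($1) = 0.3321, h($2) = 0.3857.
Starting from $1, the probability is 0.3321.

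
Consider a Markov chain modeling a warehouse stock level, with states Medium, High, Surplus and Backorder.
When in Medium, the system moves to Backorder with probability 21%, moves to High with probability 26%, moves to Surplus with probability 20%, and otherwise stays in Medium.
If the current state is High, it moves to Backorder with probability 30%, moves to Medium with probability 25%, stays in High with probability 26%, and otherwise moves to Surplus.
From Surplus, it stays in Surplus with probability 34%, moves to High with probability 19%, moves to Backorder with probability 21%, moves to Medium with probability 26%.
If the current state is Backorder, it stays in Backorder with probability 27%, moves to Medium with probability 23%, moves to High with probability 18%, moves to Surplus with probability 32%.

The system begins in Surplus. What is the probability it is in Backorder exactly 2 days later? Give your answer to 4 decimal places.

0.2397

Propagate the distribution vector 2 days from Surplus.
After 0 days: (0.0000, 0.0000, 1.0000, 0.0000)
After 1 day: (0.2600, 0.1900, 0.3400, 0.2100)
After 2 days: (0.2700, 0.2194, 0.2709, 0.2397)
P(in Backorder after 2 days) = 0.2397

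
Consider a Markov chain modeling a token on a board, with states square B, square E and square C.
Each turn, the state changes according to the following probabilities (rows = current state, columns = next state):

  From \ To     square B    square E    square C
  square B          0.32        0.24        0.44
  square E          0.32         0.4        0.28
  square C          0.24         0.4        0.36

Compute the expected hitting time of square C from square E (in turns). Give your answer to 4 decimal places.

3.0193

Let t(s) be the expected number of turns to first reach square C from state s, with t(square C) = 0. Conditioning on the first turn:
t(square B) = 1 + 0.32·t(square B) + 0.24·t(square E)
t(square E) = 1 + 0.32·t(square B) + 0.4·t(square E)
Solving: t(square B) = 2.5362, t(square E) = 3.0193.
Expected turns from square E to square C: 3.0193.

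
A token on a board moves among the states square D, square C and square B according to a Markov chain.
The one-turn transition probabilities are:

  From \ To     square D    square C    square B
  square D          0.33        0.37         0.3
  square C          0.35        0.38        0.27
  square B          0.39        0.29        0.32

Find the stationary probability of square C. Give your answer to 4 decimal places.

0.3499

Let the stationary distribution be π with π = πP and π_1 + π_2 + π_3 = 1.
π_1 = 0.33·π_1 + 0.35·π_2 + 0.39·π_3
π_2 = 0.37·π_1 + 0.38·π_2 + 0.29·π_3
Solving with the normalization constraint gives π = (0.3547, 0.3499, 0.2954).
So the stationary probability of square C is 0.3499.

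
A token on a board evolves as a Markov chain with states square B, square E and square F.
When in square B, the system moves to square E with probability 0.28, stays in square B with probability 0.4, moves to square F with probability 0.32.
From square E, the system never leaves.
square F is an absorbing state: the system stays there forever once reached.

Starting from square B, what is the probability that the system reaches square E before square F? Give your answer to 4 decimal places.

Let h(s) be the probability of absorption at square E starting from transient state s. Then h(square E) = 1 and h(square F) = 0. By first-step analysis:
h(square B) = 0.4·h(square B) + 0.28·1 + 0.32·0
Solving: h(square B) = 0.4667.
Starting from square B, the probability is 0.4667.

0.4667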